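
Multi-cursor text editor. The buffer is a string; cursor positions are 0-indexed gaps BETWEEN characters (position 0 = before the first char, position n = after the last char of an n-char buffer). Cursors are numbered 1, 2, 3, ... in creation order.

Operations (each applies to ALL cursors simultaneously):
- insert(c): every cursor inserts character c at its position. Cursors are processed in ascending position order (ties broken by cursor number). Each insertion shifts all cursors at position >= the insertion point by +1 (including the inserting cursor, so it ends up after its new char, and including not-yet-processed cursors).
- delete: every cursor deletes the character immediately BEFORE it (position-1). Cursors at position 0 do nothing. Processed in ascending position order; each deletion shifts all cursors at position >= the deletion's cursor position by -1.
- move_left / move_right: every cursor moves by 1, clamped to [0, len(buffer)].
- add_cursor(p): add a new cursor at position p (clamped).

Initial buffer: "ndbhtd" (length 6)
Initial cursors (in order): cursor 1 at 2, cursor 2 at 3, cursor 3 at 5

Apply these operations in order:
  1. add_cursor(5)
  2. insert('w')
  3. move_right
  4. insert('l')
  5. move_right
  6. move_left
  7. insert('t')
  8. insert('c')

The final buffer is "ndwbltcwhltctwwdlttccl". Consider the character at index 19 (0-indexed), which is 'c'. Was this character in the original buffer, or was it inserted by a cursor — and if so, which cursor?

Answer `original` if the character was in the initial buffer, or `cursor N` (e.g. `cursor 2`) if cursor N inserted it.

Answer: cursor 3

Derivation:
After op 1 (add_cursor(5)): buffer="ndbhtd" (len 6), cursors c1@2 c2@3 c3@5 c4@5, authorship ......
After op 2 (insert('w')): buffer="ndwbwhtwwd" (len 10), cursors c1@3 c2@5 c3@9 c4@9, authorship ..1.2..34.
After op 3 (move_right): buffer="ndwbwhtwwd" (len 10), cursors c1@4 c2@6 c3@10 c4@10, authorship ..1.2..34.
After op 4 (insert('l')): buffer="ndwblwhltwwdll" (len 14), cursors c1@5 c2@8 c3@14 c4@14, authorship ..1.12.2.34.34
After op 5 (move_right): buffer="ndwblwhltwwdll" (len 14), cursors c1@6 c2@9 c3@14 c4@14, authorship ..1.12.2.34.34
After op 6 (move_left): buffer="ndwblwhltwwdll" (len 14), cursors c1@5 c2@8 c3@13 c4@13, authorship ..1.12.2.34.34
After op 7 (insert('t')): buffer="ndwbltwhlttwwdlttl" (len 18), cursors c1@6 c2@10 c3@17 c4@17, authorship ..1.112.22.34.3344
After op 8 (insert('c')): buffer="ndwbltcwhltctwwdlttccl" (len 22), cursors c1@7 c2@12 c3@21 c4@21, authorship ..1.1112.222.34.334344
Authorship (.=original, N=cursor N): . . 1 . 1 1 1 2 . 2 2 2 . 3 4 . 3 3 4 3 4 4
Index 19: author = 3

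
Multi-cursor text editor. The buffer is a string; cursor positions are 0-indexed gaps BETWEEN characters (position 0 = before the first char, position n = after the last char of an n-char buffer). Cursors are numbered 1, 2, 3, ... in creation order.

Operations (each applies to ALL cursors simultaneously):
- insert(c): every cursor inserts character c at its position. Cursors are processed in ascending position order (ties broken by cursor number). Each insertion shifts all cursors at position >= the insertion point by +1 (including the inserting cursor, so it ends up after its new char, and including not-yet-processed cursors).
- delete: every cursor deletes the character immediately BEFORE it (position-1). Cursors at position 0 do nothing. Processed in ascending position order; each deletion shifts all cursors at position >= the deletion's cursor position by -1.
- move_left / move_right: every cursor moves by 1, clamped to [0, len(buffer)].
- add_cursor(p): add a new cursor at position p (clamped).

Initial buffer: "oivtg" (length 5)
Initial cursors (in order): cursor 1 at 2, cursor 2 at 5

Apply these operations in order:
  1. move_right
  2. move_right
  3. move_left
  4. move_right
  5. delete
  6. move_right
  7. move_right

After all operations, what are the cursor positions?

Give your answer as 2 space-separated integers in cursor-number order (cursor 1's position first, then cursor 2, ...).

After op 1 (move_right): buffer="oivtg" (len 5), cursors c1@3 c2@5, authorship .....
After op 2 (move_right): buffer="oivtg" (len 5), cursors c1@4 c2@5, authorship .....
After op 3 (move_left): buffer="oivtg" (len 5), cursors c1@3 c2@4, authorship .....
After op 4 (move_right): buffer="oivtg" (len 5), cursors c1@4 c2@5, authorship .....
After op 5 (delete): buffer="oiv" (len 3), cursors c1@3 c2@3, authorship ...
After op 6 (move_right): buffer="oiv" (len 3), cursors c1@3 c2@3, authorship ...
After op 7 (move_right): buffer="oiv" (len 3), cursors c1@3 c2@3, authorship ...

Answer: 3 3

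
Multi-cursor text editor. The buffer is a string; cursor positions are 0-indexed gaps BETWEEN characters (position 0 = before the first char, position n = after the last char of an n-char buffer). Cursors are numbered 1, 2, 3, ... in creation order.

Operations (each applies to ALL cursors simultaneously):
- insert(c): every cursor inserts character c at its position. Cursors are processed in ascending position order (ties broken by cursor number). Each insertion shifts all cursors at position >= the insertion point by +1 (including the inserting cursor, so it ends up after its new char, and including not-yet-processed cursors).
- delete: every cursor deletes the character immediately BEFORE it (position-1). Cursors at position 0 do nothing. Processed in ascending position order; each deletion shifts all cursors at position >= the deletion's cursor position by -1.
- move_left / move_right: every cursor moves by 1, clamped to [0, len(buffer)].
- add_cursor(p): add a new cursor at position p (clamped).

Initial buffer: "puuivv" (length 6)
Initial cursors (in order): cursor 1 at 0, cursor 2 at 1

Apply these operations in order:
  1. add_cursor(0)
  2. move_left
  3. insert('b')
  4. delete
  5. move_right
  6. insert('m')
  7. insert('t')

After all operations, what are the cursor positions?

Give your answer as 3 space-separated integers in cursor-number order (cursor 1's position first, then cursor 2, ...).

After op 1 (add_cursor(0)): buffer="puuivv" (len 6), cursors c1@0 c3@0 c2@1, authorship ......
After op 2 (move_left): buffer="puuivv" (len 6), cursors c1@0 c2@0 c3@0, authorship ......
After op 3 (insert('b')): buffer="bbbpuuivv" (len 9), cursors c1@3 c2@3 c3@3, authorship 123......
After op 4 (delete): buffer="puuivv" (len 6), cursors c1@0 c2@0 c3@0, authorship ......
After op 5 (move_right): buffer="puuivv" (len 6), cursors c1@1 c2@1 c3@1, authorship ......
After op 6 (insert('m')): buffer="pmmmuuivv" (len 9), cursors c1@4 c2@4 c3@4, authorship .123.....
After op 7 (insert('t')): buffer="pmmmtttuuivv" (len 12), cursors c1@7 c2@7 c3@7, authorship .123123.....

Answer: 7 7 7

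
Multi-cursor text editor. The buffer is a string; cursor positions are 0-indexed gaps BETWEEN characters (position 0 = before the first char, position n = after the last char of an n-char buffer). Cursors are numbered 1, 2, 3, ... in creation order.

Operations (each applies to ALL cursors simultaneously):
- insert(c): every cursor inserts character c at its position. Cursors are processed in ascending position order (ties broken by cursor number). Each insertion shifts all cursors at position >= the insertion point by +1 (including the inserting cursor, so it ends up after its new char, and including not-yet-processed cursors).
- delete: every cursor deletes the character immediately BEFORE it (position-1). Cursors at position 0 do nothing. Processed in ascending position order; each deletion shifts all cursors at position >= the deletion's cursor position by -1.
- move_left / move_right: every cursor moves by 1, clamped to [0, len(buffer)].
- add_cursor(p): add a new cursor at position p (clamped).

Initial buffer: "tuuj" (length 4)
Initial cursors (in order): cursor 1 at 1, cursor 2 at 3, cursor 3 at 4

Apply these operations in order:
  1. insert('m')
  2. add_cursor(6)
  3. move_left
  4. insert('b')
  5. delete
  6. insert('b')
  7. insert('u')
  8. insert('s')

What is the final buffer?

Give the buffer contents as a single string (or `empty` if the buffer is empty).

Answer: tbusmuubusmbusjbusm

Derivation:
After op 1 (insert('m')): buffer="tmuumjm" (len 7), cursors c1@2 c2@5 c3@7, authorship .1..2.3
After op 2 (add_cursor(6)): buffer="tmuumjm" (len 7), cursors c1@2 c2@5 c4@6 c3@7, authorship .1..2.3
After op 3 (move_left): buffer="tmuumjm" (len 7), cursors c1@1 c2@4 c4@5 c3@6, authorship .1..2.3
After op 4 (insert('b')): buffer="tbmuubmbjbm" (len 11), cursors c1@2 c2@6 c4@8 c3@10, authorship .11..224.33
After op 5 (delete): buffer="tmuumjm" (len 7), cursors c1@1 c2@4 c4@5 c3@6, authorship .1..2.3
After op 6 (insert('b')): buffer="tbmuubmbjbm" (len 11), cursors c1@2 c2@6 c4@8 c3@10, authorship .11..224.33
After op 7 (insert('u')): buffer="tbumuubumbujbum" (len 15), cursors c1@3 c2@8 c4@11 c3@14, authorship .111..22244.333
After op 8 (insert('s')): buffer="tbusmuubusmbusjbusm" (len 19), cursors c1@4 c2@10 c4@14 c3@18, authorship .1111..2222444.3333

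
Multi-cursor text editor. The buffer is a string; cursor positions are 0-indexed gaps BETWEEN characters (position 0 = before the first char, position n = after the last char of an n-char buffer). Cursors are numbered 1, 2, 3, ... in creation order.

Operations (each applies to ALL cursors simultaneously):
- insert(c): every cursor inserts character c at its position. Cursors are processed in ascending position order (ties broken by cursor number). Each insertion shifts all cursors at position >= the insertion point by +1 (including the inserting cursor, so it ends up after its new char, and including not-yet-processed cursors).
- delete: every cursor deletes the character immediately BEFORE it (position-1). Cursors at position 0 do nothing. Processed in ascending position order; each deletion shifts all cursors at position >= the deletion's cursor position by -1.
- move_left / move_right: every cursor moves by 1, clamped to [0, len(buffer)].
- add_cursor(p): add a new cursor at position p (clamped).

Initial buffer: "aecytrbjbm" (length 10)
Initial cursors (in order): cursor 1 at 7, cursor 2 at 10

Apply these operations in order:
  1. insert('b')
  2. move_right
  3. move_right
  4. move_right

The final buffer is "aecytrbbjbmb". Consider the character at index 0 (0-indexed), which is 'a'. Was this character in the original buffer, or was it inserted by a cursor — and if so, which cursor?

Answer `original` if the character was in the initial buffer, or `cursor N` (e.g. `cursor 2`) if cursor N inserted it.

After op 1 (insert('b')): buffer="aecytrbbjbmb" (len 12), cursors c1@8 c2@12, authorship .......1...2
After op 2 (move_right): buffer="aecytrbbjbmb" (len 12), cursors c1@9 c2@12, authorship .......1...2
After op 3 (move_right): buffer="aecytrbbjbmb" (len 12), cursors c1@10 c2@12, authorship .......1...2
After op 4 (move_right): buffer="aecytrbbjbmb" (len 12), cursors c1@11 c2@12, authorship .......1...2
Authorship (.=original, N=cursor N): . . . . . . . 1 . . . 2
Index 0: author = original

Answer: original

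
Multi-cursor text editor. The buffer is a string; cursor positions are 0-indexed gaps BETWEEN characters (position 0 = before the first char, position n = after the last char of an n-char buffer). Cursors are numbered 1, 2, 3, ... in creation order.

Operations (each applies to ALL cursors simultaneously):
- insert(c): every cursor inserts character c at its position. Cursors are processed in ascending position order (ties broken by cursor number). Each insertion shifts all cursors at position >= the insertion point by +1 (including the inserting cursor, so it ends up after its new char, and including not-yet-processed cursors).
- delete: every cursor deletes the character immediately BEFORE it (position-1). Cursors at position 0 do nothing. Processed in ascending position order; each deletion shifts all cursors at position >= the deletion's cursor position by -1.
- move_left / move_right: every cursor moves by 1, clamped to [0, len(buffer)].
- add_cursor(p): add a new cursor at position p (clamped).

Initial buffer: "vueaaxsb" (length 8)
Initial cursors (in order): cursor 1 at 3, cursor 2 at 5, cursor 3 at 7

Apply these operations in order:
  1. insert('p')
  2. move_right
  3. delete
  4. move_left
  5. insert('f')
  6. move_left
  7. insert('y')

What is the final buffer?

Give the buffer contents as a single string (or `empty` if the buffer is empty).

Answer: vueyfpayfpsyfp

Derivation:
After op 1 (insert('p')): buffer="vuepaapxspb" (len 11), cursors c1@4 c2@7 c3@10, authorship ...1..2..3.
After op 2 (move_right): buffer="vuepaapxspb" (len 11), cursors c1@5 c2@8 c3@11, authorship ...1..2..3.
After op 3 (delete): buffer="vuepapsp" (len 8), cursors c1@4 c2@6 c3@8, authorship ...1.2.3
After op 4 (move_left): buffer="vuepapsp" (len 8), cursors c1@3 c2@5 c3@7, authorship ...1.2.3
After op 5 (insert('f')): buffer="vuefpafpsfp" (len 11), cursors c1@4 c2@7 c3@10, authorship ...11.22.33
After op 6 (move_left): buffer="vuefpafpsfp" (len 11), cursors c1@3 c2@6 c3@9, authorship ...11.22.33
After op 7 (insert('y')): buffer="vueyfpayfpsyfp" (len 14), cursors c1@4 c2@8 c3@12, authorship ...111.222.333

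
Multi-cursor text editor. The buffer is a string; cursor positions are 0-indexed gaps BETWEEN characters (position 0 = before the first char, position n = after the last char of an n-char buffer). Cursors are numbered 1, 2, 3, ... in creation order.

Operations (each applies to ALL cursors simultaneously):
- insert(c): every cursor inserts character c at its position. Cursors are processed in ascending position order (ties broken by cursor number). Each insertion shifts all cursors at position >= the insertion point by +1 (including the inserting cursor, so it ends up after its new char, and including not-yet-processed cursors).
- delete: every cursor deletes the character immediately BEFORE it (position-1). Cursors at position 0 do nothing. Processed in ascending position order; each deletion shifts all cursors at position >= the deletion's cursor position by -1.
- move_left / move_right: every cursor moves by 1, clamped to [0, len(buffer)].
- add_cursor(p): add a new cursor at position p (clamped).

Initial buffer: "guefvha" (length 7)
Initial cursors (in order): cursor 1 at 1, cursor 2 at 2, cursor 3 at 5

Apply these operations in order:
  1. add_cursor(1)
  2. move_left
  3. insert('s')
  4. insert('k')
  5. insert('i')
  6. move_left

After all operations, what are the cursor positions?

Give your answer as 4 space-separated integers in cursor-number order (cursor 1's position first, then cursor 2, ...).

After op 1 (add_cursor(1)): buffer="guefvha" (len 7), cursors c1@1 c4@1 c2@2 c3@5, authorship .......
After op 2 (move_left): buffer="guefvha" (len 7), cursors c1@0 c4@0 c2@1 c3@4, authorship .......
After op 3 (insert('s')): buffer="ssgsuefsvha" (len 11), cursors c1@2 c4@2 c2@4 c3@8, authorship 14.2...3...
After op 4 (insert('k')): buffer="sskkgskuefskvha" (len 15), cursors c1@4 c4@4 c2@7 c3@12, authorship 1414.22...33...
After op 5 (insert('i')): buffer="sskkiigskiuefskivha" (len 19), cursors c1@6 c4@6 c2@10 c3@16, authorship 141414.222...333...
After op 6 (move_left): buffer="sskkiigskiuefskivha" (len 19), cursors c1@5 c4@5 c2@9 c3@15, authorship 141414.222...333...

Answer: 5 9 15 5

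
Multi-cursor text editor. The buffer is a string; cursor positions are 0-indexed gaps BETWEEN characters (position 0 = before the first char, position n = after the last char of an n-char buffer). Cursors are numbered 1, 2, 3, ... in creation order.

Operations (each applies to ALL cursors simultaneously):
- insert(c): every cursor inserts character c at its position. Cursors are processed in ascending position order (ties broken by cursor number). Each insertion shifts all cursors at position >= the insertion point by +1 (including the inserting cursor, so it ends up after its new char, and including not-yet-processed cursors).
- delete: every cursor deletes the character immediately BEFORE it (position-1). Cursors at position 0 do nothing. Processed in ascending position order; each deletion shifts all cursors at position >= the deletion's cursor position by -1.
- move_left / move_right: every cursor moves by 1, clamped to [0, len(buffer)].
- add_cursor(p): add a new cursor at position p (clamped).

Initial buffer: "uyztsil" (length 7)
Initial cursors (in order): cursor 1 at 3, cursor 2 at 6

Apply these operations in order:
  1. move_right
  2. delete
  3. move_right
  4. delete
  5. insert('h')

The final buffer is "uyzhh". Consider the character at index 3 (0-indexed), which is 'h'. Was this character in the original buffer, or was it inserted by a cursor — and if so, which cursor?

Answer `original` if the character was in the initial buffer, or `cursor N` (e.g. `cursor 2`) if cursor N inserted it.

After op 1 (move_right): buffer="uyztsil" (len 7), cursors c1@4 c2@7, authorship .......
After op 2 (delete): buffer="uyzsi" (len 5), cursors c1@3 c2@5, authorship .....
After op 3 (move_right): buffer="uyzsi" (len 5), cursors c1@4 c2@5, authorship .....
After op 4 (delete): buffer="uyz" (len 3), cursors c1@3 c2@3, authorship ...
After op 5 (insert('h')): buffer="uyzhh" (len 5), cursors c1@5 c2@5, authorship ...12
Authorship (.=original, N=cursor N): . . . 1 2
Index 3: author = 1

Answer: cursor 1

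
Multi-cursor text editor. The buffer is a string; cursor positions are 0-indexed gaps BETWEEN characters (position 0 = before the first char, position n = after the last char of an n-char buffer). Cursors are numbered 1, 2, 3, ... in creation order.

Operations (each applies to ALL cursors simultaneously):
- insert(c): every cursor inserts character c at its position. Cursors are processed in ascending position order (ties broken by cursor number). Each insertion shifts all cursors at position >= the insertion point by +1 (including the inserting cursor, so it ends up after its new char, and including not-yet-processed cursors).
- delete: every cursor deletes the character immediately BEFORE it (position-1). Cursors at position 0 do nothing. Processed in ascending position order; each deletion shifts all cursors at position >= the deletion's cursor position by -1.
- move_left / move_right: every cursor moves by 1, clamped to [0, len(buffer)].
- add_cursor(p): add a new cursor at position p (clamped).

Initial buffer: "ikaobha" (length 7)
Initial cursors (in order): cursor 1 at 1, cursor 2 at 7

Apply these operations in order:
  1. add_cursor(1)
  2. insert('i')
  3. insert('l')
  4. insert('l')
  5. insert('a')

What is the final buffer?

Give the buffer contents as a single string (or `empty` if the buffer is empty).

After op 1 (add_cursor(1)): buffer="ikaobha" (len 7), cursors c1@1 c3@1 c2@7, authorship .......
After op 2 (insert('i')): buffer="iiikaobhai" (len 10), cursors c1@3 c3@3 c2@10, authorship .13......2
After op 3 (insert('l')): buffer="iiillkaobhail" (len 13), cursors c1@5 c3@5 c2@13, authorship .1313......22
After op 4 (insert('l')): buffer="iiillllkaobhaill" (len 16), cursors c1@7 c3@7 c2@16, authorship .131313......222
After op 5 (insert('a')): buffer="iiillllaakaobhailla" (len 19), cursors c1@9 c3@9 c2@19, authorship .13131313......2222

Answer: iiillllaakaobhailla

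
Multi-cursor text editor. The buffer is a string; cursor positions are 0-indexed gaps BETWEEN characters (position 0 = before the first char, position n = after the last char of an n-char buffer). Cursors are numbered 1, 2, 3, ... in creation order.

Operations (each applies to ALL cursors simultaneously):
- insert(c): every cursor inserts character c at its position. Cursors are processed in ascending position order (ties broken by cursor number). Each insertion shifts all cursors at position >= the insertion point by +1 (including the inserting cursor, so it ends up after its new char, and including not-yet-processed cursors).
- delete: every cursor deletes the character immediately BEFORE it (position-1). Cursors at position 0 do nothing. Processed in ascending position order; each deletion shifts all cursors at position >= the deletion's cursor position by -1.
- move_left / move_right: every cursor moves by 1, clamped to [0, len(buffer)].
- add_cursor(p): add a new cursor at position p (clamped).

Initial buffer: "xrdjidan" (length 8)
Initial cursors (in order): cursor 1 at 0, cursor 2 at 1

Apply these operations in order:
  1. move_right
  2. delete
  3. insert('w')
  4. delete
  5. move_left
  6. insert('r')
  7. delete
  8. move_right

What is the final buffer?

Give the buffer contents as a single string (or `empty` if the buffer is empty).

Answer: djidan

Derivation:
After op 1 (move_right): buffer="xrdjidan" (len 8), cursors c1@1 c2@2, authorship ........
After op 2 (delete): buffer="djidan" (len 6), cursors c1@0 c2@0, authorship ......
After op 3 (insert('w')): buffer="wwdjidan" (len 8), cursors c1@2 c2@2, authorship 12......
After op 4 (delete): buffer="djidan" (len 6), cursors c1@0 c2@0, authorship ......
After op 5 (move_left): buffer="djidan" (len 6), cursors c1@0 c2@0, authorship ......
After op 6 (insert('r')): buffer="rrdjidan" (len 8), cursors c1@2 c2@2, authorship 12......
After op 7 (delete): buffer="djidan" (len 6), cursors c1@0 c2@0, authorship ......
After op 8 (move_right): buffer="djidan" (len 6), cursors c1@1 c2@1, authorship ......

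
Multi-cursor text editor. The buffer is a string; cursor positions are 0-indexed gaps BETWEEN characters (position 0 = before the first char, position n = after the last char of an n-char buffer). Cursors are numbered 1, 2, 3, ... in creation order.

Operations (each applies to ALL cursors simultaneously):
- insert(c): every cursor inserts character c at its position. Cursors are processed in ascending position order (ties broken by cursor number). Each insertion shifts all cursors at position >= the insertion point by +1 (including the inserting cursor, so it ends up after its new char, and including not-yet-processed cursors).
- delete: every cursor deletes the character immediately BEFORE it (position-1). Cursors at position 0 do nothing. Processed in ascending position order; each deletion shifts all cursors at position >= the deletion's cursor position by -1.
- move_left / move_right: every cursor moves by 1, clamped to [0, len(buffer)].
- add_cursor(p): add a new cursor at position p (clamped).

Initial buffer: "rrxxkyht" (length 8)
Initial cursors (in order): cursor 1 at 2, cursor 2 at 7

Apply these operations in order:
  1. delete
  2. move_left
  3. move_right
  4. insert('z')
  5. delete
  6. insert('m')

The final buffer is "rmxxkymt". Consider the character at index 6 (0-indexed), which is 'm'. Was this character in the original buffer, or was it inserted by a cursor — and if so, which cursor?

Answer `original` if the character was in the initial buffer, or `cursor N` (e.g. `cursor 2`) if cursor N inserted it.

After op 1 (delete): buffer="rxxkyt" (len 6), cursors c1@1 c2@5, authorship ......
After op 2 (move_left): buffer="rxxkyt" (len 6), cursors c1@0 c2@4, authorship ......
After op 3 (move_right): buffer="rxxkyt" (len 6), cursors c1@1 c2@5, authorship ......
After op 4 (insert('z')): buffer="rzxxkyzt" (len 8), cursors c1@2 c2@7, authorship .1....2.
After op 5 (delete): buffer="rxxkyt" (len 6), cursors c1@1 c2@5, authorship ......
After op 6 (insert('m')): buffer="rmxxkymt" (len 8), cursors c1@2 c2@7, authorship .1....2.
Authorship (.=original, N=cursor N): . 1 . . . . 2 .
Index 6: author = 2

Answer: cursor 2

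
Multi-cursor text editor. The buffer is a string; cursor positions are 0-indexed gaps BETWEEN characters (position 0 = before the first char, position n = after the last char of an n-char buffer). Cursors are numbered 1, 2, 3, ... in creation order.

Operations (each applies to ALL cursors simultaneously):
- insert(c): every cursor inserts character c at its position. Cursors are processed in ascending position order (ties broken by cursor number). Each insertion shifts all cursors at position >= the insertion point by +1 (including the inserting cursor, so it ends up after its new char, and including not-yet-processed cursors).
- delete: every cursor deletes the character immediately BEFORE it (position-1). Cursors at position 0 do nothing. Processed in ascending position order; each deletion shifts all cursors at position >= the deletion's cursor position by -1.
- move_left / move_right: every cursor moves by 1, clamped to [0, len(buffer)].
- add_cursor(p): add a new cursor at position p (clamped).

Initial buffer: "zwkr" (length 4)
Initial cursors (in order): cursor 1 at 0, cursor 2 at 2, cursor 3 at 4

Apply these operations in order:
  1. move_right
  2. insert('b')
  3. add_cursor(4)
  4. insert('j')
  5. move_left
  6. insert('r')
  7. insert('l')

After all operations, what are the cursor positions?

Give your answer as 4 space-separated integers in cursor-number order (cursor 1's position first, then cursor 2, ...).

Answer: 4 13 18 9

Derivation:
After op 1 (move_right): buffer="zwkr" (len 4), cursors c1@1 c2@3 c3@4, authorship ....
After op 2 (insert('b')): buffer="zbwkbrb" (len 7), cursors c1@2 c2@5 c3@7, authorship .1..2.3
After op 3 (add_cursor(4)): buffer="zbwkbrb" (len 7), cursors c1@2 c4@4 c2@5 c3@7, authorship .1..2.3
After op 4 (insert('j')): buffer="zbjwkjbjrbj" (len 11), cursors c1@3 c4@6 c2@8 c3@11, authorship .11..422.33
After op 5 (move_left): buffer="zbjwkjbjrbj" (len 11), cursors c1@2 c4@5 c2@7 c3@10, authorship .11..422.33
After op 6 (insert('r')): buffer="zbrjwkrjbrjrbrj" (len 15), cursors c1@3 c4@7 c2@10 c3@14, authorship .111..44222.333
After op 7 (insert('l')): buffer="zbrljwkrljbrljrbrlj" (len 19), cursors c1@4 c4@9 c2@13 c3@18, authorship .1111..4442222.3333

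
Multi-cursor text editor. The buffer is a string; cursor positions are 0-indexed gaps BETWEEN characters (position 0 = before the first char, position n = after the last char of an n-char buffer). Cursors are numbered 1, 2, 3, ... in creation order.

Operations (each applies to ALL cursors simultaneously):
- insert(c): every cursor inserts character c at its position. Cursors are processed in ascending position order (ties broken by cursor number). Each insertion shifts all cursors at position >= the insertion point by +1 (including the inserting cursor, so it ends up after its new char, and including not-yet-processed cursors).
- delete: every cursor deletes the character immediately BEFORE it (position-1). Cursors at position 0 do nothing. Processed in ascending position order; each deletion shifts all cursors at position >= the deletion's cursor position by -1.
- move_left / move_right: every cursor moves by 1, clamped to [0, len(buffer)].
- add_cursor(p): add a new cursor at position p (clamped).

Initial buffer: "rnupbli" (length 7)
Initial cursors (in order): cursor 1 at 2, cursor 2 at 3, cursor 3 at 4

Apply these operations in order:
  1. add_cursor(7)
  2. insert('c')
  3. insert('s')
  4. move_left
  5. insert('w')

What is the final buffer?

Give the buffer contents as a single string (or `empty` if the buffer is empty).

After op 1 (add_cursor(7)): buffer="rnupbli" (len 7), cursors c1@2 c2@3 c3@4 c4@7, authorship .......
After op 2 (insert('c')): buffer="rncucpcblic" (len 11), cursors c1@3 c2@5 c3@7 c4@11, authorship ..1.2.3...4
After op 3 (insert('s')): buffer="rncsucspcsblics" (len 15), cursors c1@4 c2@7 c3@10 c4@15, authorship ..11.22.33...44
After op 4 (move_left): buffer="rncsucspcsblics" (len 15), cursors c1@3 c2@6 c3@9 c4@14, authorship ..11.22.33...44
After op 5 (insert('w')): buffer="rncwsucwspcwsblicws" (len 19), cursors c1@4 c2@8 c3@12 c4@18, authorship ..111.222.333...444

Answer: rncwsucwspcwsblicws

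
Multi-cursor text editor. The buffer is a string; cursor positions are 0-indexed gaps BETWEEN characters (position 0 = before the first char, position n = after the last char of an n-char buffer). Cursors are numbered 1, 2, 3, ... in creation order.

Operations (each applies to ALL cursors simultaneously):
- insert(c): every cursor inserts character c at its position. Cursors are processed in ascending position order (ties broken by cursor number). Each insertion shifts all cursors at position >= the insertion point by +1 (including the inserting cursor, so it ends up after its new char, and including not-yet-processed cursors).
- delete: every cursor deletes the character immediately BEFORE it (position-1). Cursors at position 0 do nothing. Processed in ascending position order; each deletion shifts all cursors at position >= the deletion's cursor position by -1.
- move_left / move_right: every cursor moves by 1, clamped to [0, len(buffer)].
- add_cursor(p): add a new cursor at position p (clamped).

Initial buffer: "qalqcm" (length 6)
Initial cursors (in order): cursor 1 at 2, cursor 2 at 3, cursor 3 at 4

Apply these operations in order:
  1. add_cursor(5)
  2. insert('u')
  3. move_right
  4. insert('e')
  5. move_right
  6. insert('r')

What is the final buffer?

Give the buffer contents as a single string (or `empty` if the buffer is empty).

Answer: qauleurqeurceurmer

Derivation:
After op 1 (add_cursor(5)): buffer="qalqcm" (len 6), cursors c1@2 c2@3 c3@4 c4@5, authorship ......
After op 2 (insert('u')): buffer="qauluqucum" (len 10), cursors c1@3 c2@5 c3@7 c4@9, authorship ..1.2.3.4.
After op 3 (move_right): buffer="qauluqucum" (len 10), cursors c1@4 c2@6 c3@8 c4@10, authorship ..1.2.3.4.
After op 4 (insert('e')): buffer="qauleuqeuceume" (len 14), cursors c1@5 c2@8 c3@11 c4@14, authorship ..1.12.23.34.4
After op 5 (move_right): buffer="qauleuqeuceume" (len 14), cursors c1@6 c2@9 c3@12 c4@14, authorship ..1.12.23.34.4
After op 6 (insert('r')): buffer="qauleurqeurceurmer" (len 18), cursors c1@7 c2@11 c3@15 c4@18, authorship ..1.121.232.343.44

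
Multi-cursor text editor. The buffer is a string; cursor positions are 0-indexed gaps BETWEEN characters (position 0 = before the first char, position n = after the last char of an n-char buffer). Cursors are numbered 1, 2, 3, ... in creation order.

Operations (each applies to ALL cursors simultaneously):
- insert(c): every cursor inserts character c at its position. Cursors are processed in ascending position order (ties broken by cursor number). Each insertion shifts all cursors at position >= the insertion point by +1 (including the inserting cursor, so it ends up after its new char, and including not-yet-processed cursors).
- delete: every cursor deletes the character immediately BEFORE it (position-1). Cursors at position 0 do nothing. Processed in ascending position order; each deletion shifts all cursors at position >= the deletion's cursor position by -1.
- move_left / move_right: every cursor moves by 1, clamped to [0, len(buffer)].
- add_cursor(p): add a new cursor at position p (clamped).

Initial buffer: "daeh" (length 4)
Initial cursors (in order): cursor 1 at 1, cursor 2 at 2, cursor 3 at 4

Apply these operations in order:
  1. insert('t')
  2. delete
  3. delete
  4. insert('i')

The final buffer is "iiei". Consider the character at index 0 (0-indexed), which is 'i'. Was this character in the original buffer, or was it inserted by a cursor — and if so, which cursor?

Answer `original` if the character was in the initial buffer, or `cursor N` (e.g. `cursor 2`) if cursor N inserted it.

After op 1 (insert('t')): buffer="dtateht" (len 7), cursors c1@2 c2@4 c3@7, authorship .1.2..3
After op 2 (delete): buffer="daeh" (len 4), cursors c1@1 c2@2 c3@4, authorship ....
After op 3 (delete): buffer="e" (len 1), cursors c1@0 c2@0 c3@1, authorship .
After op 4 (insert('i')): buffer="iiei" (len 4), cursors c1@2 c2@2 c3@4, authorship 12.3
Authorship (.=original, N=cursor N): 1 2 . 3
Index 0: author = 1

Answer: cursor 1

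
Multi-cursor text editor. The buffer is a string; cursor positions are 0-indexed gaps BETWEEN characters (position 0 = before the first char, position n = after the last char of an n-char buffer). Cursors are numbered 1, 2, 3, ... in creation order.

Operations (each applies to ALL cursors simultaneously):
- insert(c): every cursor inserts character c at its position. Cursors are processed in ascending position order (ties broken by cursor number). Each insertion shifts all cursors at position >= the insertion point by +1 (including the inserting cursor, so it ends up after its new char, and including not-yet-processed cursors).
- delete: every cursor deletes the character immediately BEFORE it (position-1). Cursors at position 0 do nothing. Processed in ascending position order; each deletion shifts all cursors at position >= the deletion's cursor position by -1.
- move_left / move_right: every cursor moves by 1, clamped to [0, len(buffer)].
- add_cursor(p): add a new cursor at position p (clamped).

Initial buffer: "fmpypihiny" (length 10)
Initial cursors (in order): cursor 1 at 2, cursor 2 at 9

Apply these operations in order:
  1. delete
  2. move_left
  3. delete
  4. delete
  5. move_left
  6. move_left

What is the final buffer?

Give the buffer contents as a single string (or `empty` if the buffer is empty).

After op 1 (delete): buffer="fpypihiy" (len 8), cursors c1@1 c2@7, authorship ........
After op 2 (move_left): buffer="fpypihiy" (len 8), cursors c1@0 c2@6, authorship ........
After op 3 (delete): buffer="fpypiiy" (len 7), cursors c1@0 c2@5, authorship .......
After op 4 (delete): buffer="fpypiy" (len 6), cursors c1@0 c2@4, authorship ......
After op 5 (move_left): buffer="fpypiy" (len 6), cursors c1@0 c2@3, authorship ......
After op 6 (move_left): buffer="fpypiy" (len 6), cursors c1@0 c2@2, authorship ......

Answer: fpypiy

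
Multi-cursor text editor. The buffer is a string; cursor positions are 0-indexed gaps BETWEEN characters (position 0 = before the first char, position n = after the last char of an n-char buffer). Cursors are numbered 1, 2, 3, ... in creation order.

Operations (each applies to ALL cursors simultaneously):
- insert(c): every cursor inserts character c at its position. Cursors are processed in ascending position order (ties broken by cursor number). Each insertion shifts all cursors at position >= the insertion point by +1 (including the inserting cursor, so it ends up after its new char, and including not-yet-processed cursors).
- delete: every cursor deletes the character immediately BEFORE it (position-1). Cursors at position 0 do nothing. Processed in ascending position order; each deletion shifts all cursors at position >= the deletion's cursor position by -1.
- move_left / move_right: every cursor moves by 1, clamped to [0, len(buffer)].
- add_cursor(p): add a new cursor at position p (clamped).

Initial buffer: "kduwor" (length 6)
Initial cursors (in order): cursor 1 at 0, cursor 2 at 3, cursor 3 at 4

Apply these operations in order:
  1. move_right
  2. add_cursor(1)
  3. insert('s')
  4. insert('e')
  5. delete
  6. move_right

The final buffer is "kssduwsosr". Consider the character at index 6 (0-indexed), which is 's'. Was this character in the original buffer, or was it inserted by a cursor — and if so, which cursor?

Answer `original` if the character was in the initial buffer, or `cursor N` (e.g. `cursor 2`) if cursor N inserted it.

After op 1 (move_right): buffer="kduwor" (len 6), cursors c1@1 c2@4 c3@5, authorship ......
After op 2 (add_cursor(1)): buffer="kduwor" (len 6), cursors c1@1 c4@1 c2@4 c3@5, authorship ......
After op 3 (insert('s')): buffer="kssduwsosr" (len 10), cursors c1@3 c4@3 c2@7 c3@9, authorship .14...2.3.
After op 4 (insert('e')): buffer="ksseeduwseoser" (len 14), cursors c1@5 c4@5 c2@10 c3@13, authorship .1414...22.33.
After op 5 (delete): buffer="kssduwsosr" (len 10), cursors c1@3 c4@3 c2@7 c3@9, authorship .14...2.3.
After op 6 (move_right): buffer="kssduwsosr" (len 10), cursors c1@4 c4@4 c2@8 c3@10, authorship .14...2.3.
Authorship (.=original, N=cursor N): . 1 4 . . . 2 . 3 .
Index 6: author = 2

Answer: cursor 2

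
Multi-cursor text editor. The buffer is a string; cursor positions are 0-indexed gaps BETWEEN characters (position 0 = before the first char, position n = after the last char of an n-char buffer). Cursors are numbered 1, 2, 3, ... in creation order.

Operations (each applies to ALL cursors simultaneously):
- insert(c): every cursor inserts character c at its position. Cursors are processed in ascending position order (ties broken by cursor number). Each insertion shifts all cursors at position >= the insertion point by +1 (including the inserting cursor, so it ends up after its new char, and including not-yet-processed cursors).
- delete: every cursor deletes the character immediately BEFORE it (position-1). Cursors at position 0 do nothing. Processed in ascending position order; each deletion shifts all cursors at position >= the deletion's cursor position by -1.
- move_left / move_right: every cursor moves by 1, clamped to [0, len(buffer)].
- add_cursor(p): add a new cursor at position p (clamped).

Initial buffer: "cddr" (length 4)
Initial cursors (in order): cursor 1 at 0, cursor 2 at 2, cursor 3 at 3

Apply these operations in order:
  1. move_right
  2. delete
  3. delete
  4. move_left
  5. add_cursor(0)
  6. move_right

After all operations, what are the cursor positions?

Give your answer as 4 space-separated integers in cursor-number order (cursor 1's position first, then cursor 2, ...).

Answer: 0 0 0 0

Derivation:
After op 1 (move_right): buffer="cddr" (len 4), cursors c1@1 c2@3 c3@4, authorship ....
After op 2 (delete): buffer="d" (len 1), cursors c1@0 c2@1 c3@1, authorship .
After op 3 (delete): buffer="" (len 0), cursors c1@0 c2@0 c3@0, authorship 
After op 4 (move_left): buffer="" (len 0), cursors c1@0 c2@0 c3@0, authorship 
After op 5 (add_cursor(0)): buffer="" (len 0), cursors c1@0 c2@0 c3@0 c4@0, authorship 
After op 6 (move_right): buffer="" (len 0), cursors c1@0 c2@0 c3@0 c4@0, authorship 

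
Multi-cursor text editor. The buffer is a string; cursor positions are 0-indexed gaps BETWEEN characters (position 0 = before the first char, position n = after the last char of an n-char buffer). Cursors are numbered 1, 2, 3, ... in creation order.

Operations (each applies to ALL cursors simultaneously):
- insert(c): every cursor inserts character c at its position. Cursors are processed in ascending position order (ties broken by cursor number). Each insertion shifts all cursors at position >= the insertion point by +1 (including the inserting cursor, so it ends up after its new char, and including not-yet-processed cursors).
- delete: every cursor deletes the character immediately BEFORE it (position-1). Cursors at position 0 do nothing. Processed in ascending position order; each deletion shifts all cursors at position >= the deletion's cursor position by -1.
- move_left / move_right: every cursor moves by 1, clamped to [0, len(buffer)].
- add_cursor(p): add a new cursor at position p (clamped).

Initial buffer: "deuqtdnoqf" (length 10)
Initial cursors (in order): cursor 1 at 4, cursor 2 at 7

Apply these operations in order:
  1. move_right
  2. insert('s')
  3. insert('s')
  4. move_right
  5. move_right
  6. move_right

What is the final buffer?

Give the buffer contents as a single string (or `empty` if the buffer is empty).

After op 1 (move_right): buffer="deuqtdnoqf" (len 10), cursors c1@5 c2@8, authorship ..........
After op 2 (insert('s')): buffer="deuqtsdnosqf" (len 12), cursors c1@6 c2@10, authorship .....1...2..
After op 3 (insert('s')): buffer="deuqtssdnossqf" (len 14), cursors c1@7 c2@12, authorship .....11...22..
After op 4 (move_right): buffer="deuqtssdnossqf" (len 14), cursors c1@8 c2@13, authorship .....11...22..
After op 5 (move_right): buffer="deuqtssdnossqf" (len 14), cursors c1@9 c2@14, authorship .....11...22..
After op 6 (move_right): buffer="deuqtssdnossqf" (len 14), cursors c1@10 c2@14, authorship .....11...22..

Answer: deuqtssdnossqf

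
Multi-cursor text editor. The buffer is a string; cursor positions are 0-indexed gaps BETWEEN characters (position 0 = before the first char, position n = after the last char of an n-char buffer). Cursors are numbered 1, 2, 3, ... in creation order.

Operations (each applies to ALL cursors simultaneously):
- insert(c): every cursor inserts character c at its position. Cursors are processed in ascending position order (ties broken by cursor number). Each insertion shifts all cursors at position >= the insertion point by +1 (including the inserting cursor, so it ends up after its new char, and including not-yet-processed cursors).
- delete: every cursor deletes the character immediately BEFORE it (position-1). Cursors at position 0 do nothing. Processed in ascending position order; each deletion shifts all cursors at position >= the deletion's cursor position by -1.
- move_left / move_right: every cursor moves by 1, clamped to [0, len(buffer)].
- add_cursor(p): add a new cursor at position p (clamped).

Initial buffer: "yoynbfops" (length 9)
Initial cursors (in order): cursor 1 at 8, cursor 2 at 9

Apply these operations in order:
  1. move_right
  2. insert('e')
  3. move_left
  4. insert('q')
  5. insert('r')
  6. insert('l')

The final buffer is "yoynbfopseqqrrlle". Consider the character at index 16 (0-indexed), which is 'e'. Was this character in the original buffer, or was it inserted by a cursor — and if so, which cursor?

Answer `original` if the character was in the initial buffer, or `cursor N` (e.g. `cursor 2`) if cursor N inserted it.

After op 1 (move_right): buffer="yoynbfops" (len 9), cursors c1@9 c2@9, authorship .........
After op 2 (insert('e')): buffer="yoynbfopsee" (len 11), cursors c1@11 c2@11, authorship .........12
After op 3 (move_left): buffer="yoynbfopsee" (len 11), cursors c1@10 c2@10, authorship .........12
After op 4 (insert('q')): buffer="yoynbfopseqqe" (len 13), cursors c1@12 c2@12, authorship .........1122
After op 5 (insert('r')): buffer="yoynbfopseqqrre" (len 15), cursors c1@14 c2@14, authorship .........112122
After op 6 (insert('l')): buffer="yoynbfopseqqrrlle" (len 17), cursors c1@16 c2@16, authorship .........11212122
Authorship (.=original, N=cursor N): . . . . . . . . . 1 1 2 1 2 1 2 2
Index 16: author = 2

Answer: cursor 2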